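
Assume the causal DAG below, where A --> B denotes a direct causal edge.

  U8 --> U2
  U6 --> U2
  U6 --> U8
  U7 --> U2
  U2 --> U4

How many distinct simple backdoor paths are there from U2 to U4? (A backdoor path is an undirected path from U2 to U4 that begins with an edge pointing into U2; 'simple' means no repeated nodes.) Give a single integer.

A backdoor path from U2 to U4 is any simple undirected path whose first edge points into U2 (i.e. leaves U2 via a parent).
Parents of U2: {U6, U7, U8}.
No simple path from any parent of U2 reaches U4 without revisiting U2, so there are no backdoor paths.

0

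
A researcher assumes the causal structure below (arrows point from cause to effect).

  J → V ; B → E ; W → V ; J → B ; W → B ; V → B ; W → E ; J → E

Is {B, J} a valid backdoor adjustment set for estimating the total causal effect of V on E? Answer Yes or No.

No

Backdoor paths from V to E (paths whose first edge points into V):
  P1: V <- J -> B <- W -> E
  P2: V <- J -> B -> E
  P3: V <- J -> E
  P4: V <- W -> B <- J -> E
  P5: V <- W -> B -> E
  P6: V <- W -> E
Condition 1 (no descendant of V in the set): FAILS — B is a descendant of V.
Condition 2 (every backdoor path blocked by {B, J}):
  P1: blocked at fork node J ∈ conditioning set.
  P2: blocked at fork node J ∈ conditioning set.
  P3: blocked at fork node J ∈ conditioning set.
  P4: blocked at fork node J ∈ conditioning set.
  P5: blocked at chain node B ∈ conditioning set.
  P6: open — no interior node is in the conditioning set.
{B, J} does not satisfy the backdoor criterion.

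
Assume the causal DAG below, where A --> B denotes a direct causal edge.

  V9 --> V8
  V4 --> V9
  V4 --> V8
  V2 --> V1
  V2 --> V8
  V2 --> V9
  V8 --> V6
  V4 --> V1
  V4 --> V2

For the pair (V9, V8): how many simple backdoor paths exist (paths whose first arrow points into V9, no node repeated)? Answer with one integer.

6

A backdoor path from V9 to V8 is any simple undirected path whose first edge points into V9 (i.e. leaves V9 via a parent).
Parents of V9: {V2, V4}.
Enumerating:
  P1: V9 <- V4 -> V2 -> V8
  P2: V9 <- V4 -> V1 <- V2 -> V8
  P3: V9 <- V4 -> V8
  P4: V9 <- V2 <- V4 -> V8
  P5: V9 <- V2 -> V1 <- V4 -> V8
  P6: V9 <- V2 -> V8
That exhausts the simple backdoor paths. Count: 6.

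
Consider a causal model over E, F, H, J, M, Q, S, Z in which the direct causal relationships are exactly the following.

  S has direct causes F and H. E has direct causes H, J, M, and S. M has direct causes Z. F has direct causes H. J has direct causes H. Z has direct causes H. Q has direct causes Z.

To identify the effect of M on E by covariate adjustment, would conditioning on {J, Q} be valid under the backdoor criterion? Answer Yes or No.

No

Backdoor paths from M to E (paths whose first edge points into M):
  P1: M <- Z <- H -> F -> S -> E
  P2: M <- Z <- H -> J -> E
  P3: M <- Z <- H -> S -> E
  P4: M <- Z <- H -> E
Condition 1 (no descendant of M in the set): holds — descendants of M are {E}; none are in {J, Q}.
Condition 2 (every backdoor path blocked by {J, Q}):
  P1: open — no interior node is in the conditioning set.
  P2: blocked at chain node J ∈ conditioning set.
  P3: open — no interior node is in the conditioning set.
  P4: open — no interior node is in the conditioning set.
{J, Q} does not satisfy the backdoor criterion.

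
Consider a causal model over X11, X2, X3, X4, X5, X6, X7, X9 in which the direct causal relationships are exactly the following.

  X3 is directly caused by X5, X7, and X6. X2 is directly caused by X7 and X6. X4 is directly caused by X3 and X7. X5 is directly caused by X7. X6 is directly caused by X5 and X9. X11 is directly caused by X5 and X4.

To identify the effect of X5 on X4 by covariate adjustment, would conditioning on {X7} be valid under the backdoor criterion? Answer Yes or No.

Backdoor paths from X5 to X4 (paths whose first edge points into X5):
  P1: X5 <- X7 -> X3 -> X4
  P2: X5 <- X7 -> X2 <- X6 -> X3 -> X4
  P3: X5 <- X7 -> X4
Condition 1 (no descendant of X5 in the set): holds — descendants of X5 are {X11, X2, X3, X4, X6}; none are in {X7}.
Condition 2 (every backdoor path blocked by {X7}):
  P1: blocked at fork node X7 ∈ conditioning set.
  P2: blocked at fork node X7 ∈ conditioning set.
  P3: blocked at fork node X7 ∈ conditioning set.
{X7} satisfies the backdoor criterion.

Yes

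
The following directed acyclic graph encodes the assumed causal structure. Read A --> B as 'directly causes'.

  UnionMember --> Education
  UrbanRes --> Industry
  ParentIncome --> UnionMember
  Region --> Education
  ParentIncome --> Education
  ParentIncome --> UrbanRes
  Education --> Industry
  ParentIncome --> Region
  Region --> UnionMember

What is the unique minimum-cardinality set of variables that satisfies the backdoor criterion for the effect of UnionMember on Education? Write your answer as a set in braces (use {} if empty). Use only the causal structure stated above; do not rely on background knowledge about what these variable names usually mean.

{ParentIncome, Region}

Variables eligible for adjustment (non-descendants of UnionMember, excluding UnionMember and Education): {ParentIncome, Region, UrbanRes}.
Backdoor paths from UnionMember to Education:
  P1: UnionMember <- ParentIncome -> UrbanRes -> Industry <- Education
  P2: UnionMember <- ParentIncome -> Region -> Education
  P3: UnionMember <- ParentIncome -> Education
  P4: UnionMember <- Region <- ParentIncome -> UrbanRes -> Industry <- Education
  P5: UnionMember <- Region <- ParentIncome -> Education
  P6: UnionMember <- Region -> Education
The empty set is not sufficient: P2 (UnionMember <- ParentIncome -> Region -> Education) has no collider blocking it and no conditioned non-collider, so it is open.
Try {ParentIncome, Region}:
  P1: blocked at fork node ParentIncome ∈ conditioning set.
  P2: blocked at fork node ParentIncome ∈ conditioning set.
  P3: blocked at fork node ParentIncome ∈ conditioning set.
  P4: blocked at chain node Region ∈ conditioning set.
  P5: blocked at chain node Region ∈ conditioning set.
  P6: blocked at fork node Region ∈ conditioning set.
{ParentIncome, Region} contains no descendant of UnionMember and blocks every backdoor path.
Every element of {ParentIncome, Region} is needed (dropping ParentIncome leaves P3 open; dropping Region leaves P6 open), so no proper subset is valid.
Among all size-2 subsets of the eligible variables, only {ParentIncome, Region} blocks every backdoor path, so it is the unique smallest valid adjustment set.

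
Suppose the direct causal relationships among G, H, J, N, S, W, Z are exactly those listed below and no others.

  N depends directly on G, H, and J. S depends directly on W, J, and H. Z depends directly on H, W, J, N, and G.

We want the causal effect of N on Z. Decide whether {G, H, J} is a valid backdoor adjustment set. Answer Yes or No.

Backdoor paths from N to Z (paths whose first edge points into N):
  P1: N <- H -> S <- J -> Z
  P2: N <- H -> S <- W -> Z
  P3: N <- H -> Z
  P4: N <- J -> S <- H -> Z
  P5: N <- J -> S <- W -> Z
  P6: N <- J -> Z
  P7: N <- G -> Z
Condition 1 (no descendant of N in the set): holds — descendants of N are {Z}; none are in {G, H, J}.
Condition 2 (every backdoor path blocked by {G, H, J}):
  P1: blocked at fork node H ∈ conditioning set.
  P2: blocked at fork node H ∈ conditioning set.
  P3: blocked at fork node H ∈ conditioning set.
  P4: blocked at fork node J ∈ conditioning set.
  P5: blocked at fork node J ∈ conditioning set.
  P6: blocked at fork node J ∈ conditioning set.
  P7: blocked at fork node G ∈ conditioning set.
{G, H, J} satisfies the backdoor criterion.

Yes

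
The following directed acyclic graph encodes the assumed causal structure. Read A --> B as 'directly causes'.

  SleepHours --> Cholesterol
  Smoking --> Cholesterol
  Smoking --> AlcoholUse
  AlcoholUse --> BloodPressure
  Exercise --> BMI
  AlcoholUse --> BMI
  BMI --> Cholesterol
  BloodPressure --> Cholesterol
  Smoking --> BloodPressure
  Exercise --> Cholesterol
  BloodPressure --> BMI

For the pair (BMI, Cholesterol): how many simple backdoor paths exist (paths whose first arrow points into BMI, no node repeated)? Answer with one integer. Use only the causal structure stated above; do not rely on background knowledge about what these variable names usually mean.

A backdoor path from BMI to Cholesterol is any simple undirected path whose first edge points into BMI (i.e. leaves BMI via a parent).
Parents of BMI: {AlcoholUse, BloodPressure, Exercise}.
Enumerating:
  P1: BMI <- AlcoholUse <- Smoking -> BloodPressure -> Cholesterol
  P2: BMI <- AlcoholUse <- Smoking -> Cholesterol
  P3: BMI <- AlcoholUse -> BloodPressure <- Smoking -> Cholesterol
  P4: BMI <- AlcoholUse -> BloodPressure -> Cholesterol
  P5: BMI <- Exercise -> Cholesterol
  P6: BMI <- BloodPressure <- Smoking -> Cholesterol
  P7: BMI <- BloodPressure <- AlcoholUse <- Smoking -> Cholesterol
  P8: BMI <- BloodPressure -> Cholesterol
That exhausts the simple backdoor paths. Count: 8.

8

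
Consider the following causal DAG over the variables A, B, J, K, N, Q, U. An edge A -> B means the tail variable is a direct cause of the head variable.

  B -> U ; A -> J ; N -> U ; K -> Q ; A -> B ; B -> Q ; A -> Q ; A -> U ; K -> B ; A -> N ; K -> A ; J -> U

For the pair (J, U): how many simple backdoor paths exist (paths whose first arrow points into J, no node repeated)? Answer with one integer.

7

A backdoor path from J to U is any simple undirected path whose first edge points into J (i.e. leaves J via a parent).
Parents of J: {A}.
Enumerating:
  P1: J <- A <- K -> B -> U
  P2: J <- A <- K -> Q <- B -> U
  P3: J <- A -> N -> U
  P4: J <- A -> B -> U
  P5: J <- A -> Q <- K -> B -> U
  P6: J <- A -> Q <- B -> U
  P7: J <- A -> U
That exhausts the simple backdoor paths. Count: 7.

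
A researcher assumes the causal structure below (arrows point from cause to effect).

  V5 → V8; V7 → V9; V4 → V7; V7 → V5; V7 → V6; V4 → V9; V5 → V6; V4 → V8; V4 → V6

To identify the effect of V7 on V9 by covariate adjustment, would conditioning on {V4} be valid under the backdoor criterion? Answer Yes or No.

Backdoor paths from V7 to V9 (paths whose first edge points into V7):
  P1: V7 <- V4 -> V9
Condition 1 (no descendant of V7 in the set): holds — descendants of V7 are {V5, V6, V8, V9}; none are in {V4}.
Condition 2 (every backdoor path blocked by {V4}):
  P1: blocked at fork node V4 ∈ conditioning set.
{V4} satisfies the backdoor criterion.

Yes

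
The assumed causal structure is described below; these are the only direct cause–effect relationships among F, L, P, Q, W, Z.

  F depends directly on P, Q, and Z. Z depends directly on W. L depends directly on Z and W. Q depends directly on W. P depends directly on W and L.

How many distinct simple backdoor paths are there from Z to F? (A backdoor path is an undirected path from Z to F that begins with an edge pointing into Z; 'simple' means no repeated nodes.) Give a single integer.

3

A backdoor path from Z to F is any simple undirected path whose first edge points into Z (i.e. leaves Z via a parent).
Parents of Z: {W}.
Enumerating:
  P1: Z <- W -> L -> P -> F
  P2: Z <- W -> P -> F
  P3: Z <- W -> Q -> F
That exhausts the simple backdoor paths. Count: 3.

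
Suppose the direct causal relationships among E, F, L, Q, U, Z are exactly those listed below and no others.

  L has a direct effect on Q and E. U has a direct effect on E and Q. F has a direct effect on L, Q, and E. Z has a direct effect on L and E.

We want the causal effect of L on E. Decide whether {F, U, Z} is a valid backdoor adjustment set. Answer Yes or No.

Yes

Backdoor paths from L to E (paths whose first edge points into L):
  P1: L <- Z -> E
  P2: L <- F -> E
  P3: L <- F -> Q <- U -> E
Condition 1 (no descendant of L in the set): holds — descendants of L are {E, Q}; none are in {F, U, Z}.
Condition 2 (every backdoor path blocked by {F, U, Z}):
  P1: blocked at fork node Z ∈ conditioning set.
  P2: blocked at fork node F ∈ conditioning set.
  P3: blocked at fork node F ∈ conditioning set.
{F, U, Z} satisfies the backdoor criterion.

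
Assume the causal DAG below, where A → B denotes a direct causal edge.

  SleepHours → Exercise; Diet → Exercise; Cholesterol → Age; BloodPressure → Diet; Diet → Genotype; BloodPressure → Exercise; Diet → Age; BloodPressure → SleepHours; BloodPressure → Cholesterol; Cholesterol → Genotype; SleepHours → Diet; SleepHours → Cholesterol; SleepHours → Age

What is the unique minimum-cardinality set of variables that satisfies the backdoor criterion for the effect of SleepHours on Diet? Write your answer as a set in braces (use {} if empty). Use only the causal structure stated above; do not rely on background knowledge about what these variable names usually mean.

Variables eligible for adjustment (non-descendants of SleepHours, excluding SleepHours and Diet): {BloodPressure}.
Backdoor paths from SleepHours to Diet:
  P1: SleepHours <- BloodPressure -> Cholesterol -> Age <- Diet
  P2: SleepHours <- BloodPressure -> Cholesterol -> Genotype <- Diet
  P3: SleepHours <- BloodPressure -> Diet
  P4: SleepHours <- BloodPressure -> Exercise <- Diet
The empty set is not sufficient: P3 (SleepHours <- BloodPressure -> Diet) has no collider blocking it and no conditioned non-collider, so it is open.
Try {BloodPressure}:
  P1: blocked at fork node BloodPressure ∈ conditioning set.
  P2: blocked at fork node BloodPressure ∈ conditioning set.
  P3: blocked at fork node BloodPressure ∈ conditioning set.
  P4: blocked at fork node BloodPressure ∈ conditioning set.
{BloodPressure} contains no descendant of SleepHours and blocks every backdoor path.
{BloodPressure} is the unique smallest valid adjustment set.

{BloodPressure}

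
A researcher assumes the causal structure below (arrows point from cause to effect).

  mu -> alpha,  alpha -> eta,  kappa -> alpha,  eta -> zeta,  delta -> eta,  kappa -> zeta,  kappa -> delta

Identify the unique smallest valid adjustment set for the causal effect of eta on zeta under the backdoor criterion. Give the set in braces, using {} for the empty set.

Variables eligible for adjustment (non-descendants of eta, excluding eta and zeta): {alpha, delta, kappa, mu}.
Backdoor paths from eta to zeta:
  P1: eta <- alpha <- kappa -> zeta
  P2: eta <- delta <- kappa -> zeta
The empty set is not sufficient: P1 (eta <- alpha <- kappa -> zeta) has no collider blocking it and no conditioned non-collider, so it is open.
Try {kappa}:
  P1: blocked at fork node kappa ∈ conditioning set.
  P2: blocked at fork node kappa ∈ conditioning set.
{kappa} contains no descendant of eta and blocks every backdoor path.
No other singleton works — e.g. {mu} leaves P1 open — so {kappa} is the unique smallest valid adjustment set.

{kappa}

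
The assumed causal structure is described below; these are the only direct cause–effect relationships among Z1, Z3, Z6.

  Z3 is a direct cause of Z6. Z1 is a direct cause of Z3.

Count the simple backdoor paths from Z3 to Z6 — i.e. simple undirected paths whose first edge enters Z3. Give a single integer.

A backdoor path from Z3 to Z6 is any simple undirected path whose first edge points into Z3 (i.e. leaves Z3 via a parent).
Parents of Z3: {Z1}.
No simple path from any parent of Z3 reaches Z6 without revisiting Z3, so there are no backdoor paths.

0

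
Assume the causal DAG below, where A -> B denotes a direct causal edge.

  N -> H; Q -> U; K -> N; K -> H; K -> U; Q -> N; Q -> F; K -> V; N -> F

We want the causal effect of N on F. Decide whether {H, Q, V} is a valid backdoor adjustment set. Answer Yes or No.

Backdoor paths from N to F (paths whose first edge points into N):
  P1: N <- K -> U <- Q -> F
  P2: N <- Q -> F
Condition 1 (no descendant of N in the set): FAILS — H is a descendant of N.
Condition 2 (every backdoor path blocked by {H, Q, V}):
  P1: blocked at collider U (neither it nor any descendant is in the conditioning set).
  P2: blocked at fork node Q ∈ conditioning set.
{H, Q, V} does not satisfy the backdoor criterion.

No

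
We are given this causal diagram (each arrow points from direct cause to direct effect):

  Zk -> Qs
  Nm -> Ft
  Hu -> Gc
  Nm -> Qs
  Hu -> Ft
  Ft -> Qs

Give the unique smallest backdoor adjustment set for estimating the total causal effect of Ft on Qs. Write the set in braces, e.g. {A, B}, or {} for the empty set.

{Nm}

Variables eligible for adjustment (non-descendants of Ft, excluding Ft and Qs): {Gc, Hu, Nm, Zk}.
Backdoor paths from Ft to Qs:
  P1: Ft <- Nm -> Qs
The empty set is not sufficient: P1 (Ft <- Nm -> Qs) has no collider blocking it and no conditioned non-collider, so it is open.
Try {Nm}:
  P1: blocked at fork node Nm ∈ conditioning set.
{Nm} contains no descendant of Ft and blocks every backdoor path.
No other singleton works — e.g. {Zk} leaves P1 open — so {Nm} is the unique smallest valid adjustment set.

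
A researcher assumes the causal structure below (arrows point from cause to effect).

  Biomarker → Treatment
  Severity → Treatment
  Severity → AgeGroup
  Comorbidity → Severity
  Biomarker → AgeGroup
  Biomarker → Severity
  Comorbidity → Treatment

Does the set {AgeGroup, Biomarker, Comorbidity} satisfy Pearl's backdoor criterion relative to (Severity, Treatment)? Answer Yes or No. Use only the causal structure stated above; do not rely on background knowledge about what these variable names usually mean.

No

Backdoor paths from Severity to Treatment (paths whose first edge points into Severity):
  P1: Severity <- Biomarker -> Treatment
  P2: Severity <- Comorbidity -> Treatment
Condition 1 (no descendant of Severity in the set): FAILS — AgeGroup is a descendant of Severity.
Condition 2 (every backdoor path blocked by {AgeGroup, Biomarker, Comorbidity}):
  P1: blocked at fork node Biomarker ∈ conditioning set.
  P2: blocked at fork node Comorbidity ∈ conditioning set.
{AgeGroup, Biomarker, Comorbidity} does not satisfy the backdoor criterion.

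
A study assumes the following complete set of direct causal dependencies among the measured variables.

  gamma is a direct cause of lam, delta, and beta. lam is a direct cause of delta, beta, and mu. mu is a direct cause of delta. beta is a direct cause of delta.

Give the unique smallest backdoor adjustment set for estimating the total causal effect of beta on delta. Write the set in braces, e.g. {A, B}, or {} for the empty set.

{gamma, lam}

Variables eligible for adjustment (non-descendants of beta, excluding beta and delta): {gamma, lam, mu}.
Backdoor paths from beta to delta:
  P1: beta <- gamma -> lam -> mu -> delta
  P2: beta <- gamma -> lam -> delta
  P3: beta <- gamma -> delta
  P4: beta <- lam <- gamma -> delta
  P5: beta <- lam -> mu -> delta
  P6: beta <- lam -> delta
The empty set is not sufficient: P1 (beta <- gamma -> lam -> mu -> delta) has no collider blocking it and no conditioned non-collider, so it is open.
Try {gamma, lam}:
  P1: blocked at fork node gamma ∈ conditioning set.
  P2: blocked at fork node gamma ∈ conditioning set.
  P3: blocked at fork node gamma ∈ conditioning set.
  P4: blocked at chain node lam ∈ conditioning set.
  P5: blocked at fork node lam ∈ conditioning set.
  P6: blocked at fork node lam ∈ conditioning set.
{gamma, lam} contains no descendant of beta and blocks every backdoor path.
Every element of {gamma, lam} is needed (dropping gamma leaves P3 open; dropping lam leaves P5 open), so no proper subset is valid.
Among all size-2 subsets of the eligible variables, only {gamma, lam} blocks every backdoor path, so it is the unique smallest valid adjustment set.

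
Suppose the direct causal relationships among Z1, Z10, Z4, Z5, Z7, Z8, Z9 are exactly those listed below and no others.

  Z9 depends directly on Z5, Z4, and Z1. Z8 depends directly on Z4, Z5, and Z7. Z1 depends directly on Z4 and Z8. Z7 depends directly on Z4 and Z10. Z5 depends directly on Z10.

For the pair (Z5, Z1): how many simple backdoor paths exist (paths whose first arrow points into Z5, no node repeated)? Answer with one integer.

6

A backdoor path from Z5 to Z1 is any simple undirected path whose first edge points into Z5 (i.e. leaves Z5 via a parent).
Parents of Z5: {Z10}.
Enumerating:
  P1: Z5 <- Z10 -> Z7 <- Z4 -> Z8 -> Z1
  P2: Z5 <- Z10 -> Z7 <- Z4 -> Z1
  P3: Z5 <- Z10 -> Z7 <- Z4 -> Z9 <- Z1
  P4: Z5 <- Z10 -> Z7 -> Z8 <- Z4 -> Z1
  P5: Z5 <- Z10 -> Z7 -> Z8 <- Z4 -> Z9 <- Z1
  P6: Z5 <- Z10 -> Z7 -> Z8 -> Z1
That exhausts the simple backdoor paths. Count: 6.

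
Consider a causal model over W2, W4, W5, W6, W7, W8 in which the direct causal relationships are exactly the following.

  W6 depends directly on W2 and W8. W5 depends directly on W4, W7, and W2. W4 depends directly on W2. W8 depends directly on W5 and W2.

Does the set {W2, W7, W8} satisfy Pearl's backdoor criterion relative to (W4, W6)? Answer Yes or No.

No

Backdoor paths from W4 to W6 (paths whose first edge points into W4):
  P1: W4 <- W2 -> W5 -> W8 -> W6
  P2: W4 <- W2 -> W8 -> W6
  P3: W4 <- W2 -> W6
Condition 1 (no descendant of W4 in the set): FAILS — W8 is a descendant of W4.
Condition 2 (every backdoor path blocked by {W2, W7, W8}):
  P1: blocked at fork node W2 ∈ conditioning set.
  P2: blocked at fork node W2 ∈ conditioning set.
  P3: blocked at fork node W2 ∈ conditioning set.
{W2, W7, W8} does not satisfy the backdoor criterion.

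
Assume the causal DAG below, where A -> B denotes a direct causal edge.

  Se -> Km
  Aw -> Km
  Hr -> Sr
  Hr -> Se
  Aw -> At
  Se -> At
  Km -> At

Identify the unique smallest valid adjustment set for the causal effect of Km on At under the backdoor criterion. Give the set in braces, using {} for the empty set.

{Aw, Se}

Variables eligible for adjustment (non-descendants of Km, excluding Km and At): {Aw, Hr, Se, Sr}.
Backdoor paths from Km to At:
  P1: Km <- Aw -> At
  P2: Km <- Se -> At
The empty set is not sufficient: P1 (Km <- Aw -> At) has no collider blocking it and no conditioned non-collider, so it is open.
Try {Aw, Se}:
  P1: blocked at fork node Aw ∈ conditioning set.
  P2: blocked at fork node Se ∈ conditioning set.
{Aw, Se} contains no descendant of Km and blocks every backdoor path.
Every element of {Aw, Se} is needed (dropping Aw leaves P1 open; dropping Se leaves P2 open), so no proper subset is valid.
Among all size-2 subsets of the eligible variables, only {Aw, Se} blocks every backdoor path, so it is the unique smallest valid adjustment set.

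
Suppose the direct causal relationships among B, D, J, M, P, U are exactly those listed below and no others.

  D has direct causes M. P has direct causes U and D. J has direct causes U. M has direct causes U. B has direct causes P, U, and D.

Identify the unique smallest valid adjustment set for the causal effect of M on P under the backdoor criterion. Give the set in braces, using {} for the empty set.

{U}

Variables eligible for adjustment (non-descendants of M, excluding M and P): {J, U}.
Backdoor paths from M to P:
  P1: M <- U -> P
  P2: M <- U -> B <- D -> P
  P3: M <- U -> B <- P
The empty set is not sufficient: P1 (M <- U -> P) has no collider blocking it and no conditioned non-collider, so it is open.
Try {U}:
  P1: blocked at fork node U ∈ conditioning set.
  P2: blocked at fork node U ∈ conditioning set.
  P3: blocked at fork node U ∈ conditioning set.
{U} contains no descendant of M and blocks every backdoor path.
No other singleton works — e.g. {J} leaves P1 open — so {U} is the unique smallest valid adjustment set.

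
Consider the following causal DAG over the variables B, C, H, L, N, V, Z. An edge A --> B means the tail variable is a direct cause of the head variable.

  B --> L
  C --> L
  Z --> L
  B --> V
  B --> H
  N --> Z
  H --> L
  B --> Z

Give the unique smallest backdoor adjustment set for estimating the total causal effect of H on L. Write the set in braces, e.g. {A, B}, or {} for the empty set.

Variables eligible for adjustment (non-descendants of H, excluding H and L): {B, C, N, V, Z}.
Backdoor paths from H to L:
  P1: H <- B -> Z -> L
  P2: H <- B -> L
The empty set is not sufficient: P1 (H <- B -> Z -> L) has no collider blocking it and no conditioned non-collider, so it is open.
Try {B}:
  P1: blocked at fork node B ∈ conditioning set.
  P2: blocked at fork node B ∈ conditioning set.
{B} contains no descendant of H and blocks every backdoor path.
No other singleton works — e.g. {N} leaves P1 open — so {B} is the unique smallest valid adjustment set.

{B}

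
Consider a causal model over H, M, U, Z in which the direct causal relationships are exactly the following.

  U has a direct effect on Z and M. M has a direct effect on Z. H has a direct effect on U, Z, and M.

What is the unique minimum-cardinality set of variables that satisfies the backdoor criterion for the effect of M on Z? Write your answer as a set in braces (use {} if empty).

{H, U}

Variables eligible for adjustment (non-descendants of M, excluding M and Z): {H, U}.
Backdoor paths from M to Z:
  P1: M <- H -> U -> Z
  P2: M <- H -> Z
  P3: M <- U <- H -> Z
  P4: M <- U -> Z
The empty set is not sufficient: P1 (M <- H -> U -> Z) has no collider blocking it and no conditioned non-collider, so it is open.
Try {H, U}:
  P1: blocked at fork node H ∈ conditioning set.
  P2: blocked at fork node H ∈ conditioning set.
  P3: blocked at chain node U ∈ conditioning set.
  P4: blocked at fork node U ∈ conditioning set.
{H, U} contains no descendant of M and blocks every backdoor path.
Every element of {H, U} is needed (dropping H leaves P2 open; dropping U leaves P4 open), so no proper subset is valid.
Among all size-2 subsets of the eligible variables, only {H, U} blocks every backdoor path, so it is the unique smallest valid adjustment set.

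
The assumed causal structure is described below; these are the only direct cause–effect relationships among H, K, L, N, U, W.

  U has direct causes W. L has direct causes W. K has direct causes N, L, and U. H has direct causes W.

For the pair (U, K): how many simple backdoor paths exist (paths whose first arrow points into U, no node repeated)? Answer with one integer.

1

A backdoor path from U to K is any simple undirected path whose first edge points into U (i.e. leaves U via a parent).
Parents of U: {W}.
Enumerating:
  P1: U <- W -> L -> K
That exhausts the simple backdoor paths. Count: 1.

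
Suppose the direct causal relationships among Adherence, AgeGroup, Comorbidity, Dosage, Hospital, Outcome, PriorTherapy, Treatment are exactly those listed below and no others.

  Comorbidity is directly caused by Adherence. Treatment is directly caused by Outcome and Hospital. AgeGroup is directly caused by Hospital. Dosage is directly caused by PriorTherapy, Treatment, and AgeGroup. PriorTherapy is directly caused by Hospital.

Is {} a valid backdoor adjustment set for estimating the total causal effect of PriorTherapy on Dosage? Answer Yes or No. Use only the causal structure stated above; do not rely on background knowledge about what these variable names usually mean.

No

Backdoor paths from PriorTherapy to Dosage (paths whose first edge points into PriorTherapy):
  P1: PriorTherapy <- Hospital -> Treatment -> Dosage
  P2: PriorTherapy <- Hospital -> AgeGroup -> Dosage
Condition 1 (no descendant of PriorTherapy in the set): holds — descendants of PriorTherapy are {Dosage}; none are in {}.
Condition 2 (every backdoor path blocked by {}):
  P1: open — no interior node is in the conditioning set.
  P2: open — no interior node is in the conditioning set.
{} does not satisfy the backdoor criterion.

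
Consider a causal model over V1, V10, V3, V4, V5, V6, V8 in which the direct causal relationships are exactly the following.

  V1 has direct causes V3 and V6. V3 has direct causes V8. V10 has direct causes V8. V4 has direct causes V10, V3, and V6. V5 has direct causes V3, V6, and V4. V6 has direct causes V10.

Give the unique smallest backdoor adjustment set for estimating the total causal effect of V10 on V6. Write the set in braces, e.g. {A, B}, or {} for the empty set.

Variables eligible for adjustment (non-descendants of V10, excluding V10 and V6): {V3, V8}.
Backdoor paths from V10 to V6:
  P1: V10 <- V8 -> V3 -> V4 <- V6
  P2: V10 <- V8 -> V3 -> V4 -> V5 <- V6
  P3: V10 <- V8 -> V3 -> V5 <- V6
  P4: V10 <- V8 -> V3 -> V5 <- V4 <- V6
  P5: V10 <- V8 -> V3 -> V1 <- V6
Each backdoor path contains an unconditioned collider, so every path is already blocked with the empty conditioning set:
  P1: blocked at collider V4 (neither it nor any descendant is in the conditioning set).
  P2: blocked at collider V5 (neither it nor any descendant is in the conditioning set).
  P3: blocked at collider V5 (neither it nor any descendant is in the conditioning set).
  P4: blocked at collider V5 (neither it nor any descendant is in the conditioning set).
  P5: blocked at collider V1 (neither it nor any descendant is in the conditioning set).
The empty set is therefore the unique smallest valid set.

{}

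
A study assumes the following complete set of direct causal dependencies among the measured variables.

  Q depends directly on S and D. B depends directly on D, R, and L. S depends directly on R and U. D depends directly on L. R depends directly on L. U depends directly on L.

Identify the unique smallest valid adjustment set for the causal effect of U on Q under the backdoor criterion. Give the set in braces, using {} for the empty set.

Variables eligible for adjustment (non-descendants of U, excluding U and Q): {B, D, L, R}.
Backdoor paths from U to Q:
  P1: U <- L -> R -> B <- D -> Q
  P2: U <- L -> R -> S -> Q
  P3: U <- L -> D -> B <- R -> S -> Q
  P4: U <- L -> D -> Q
  P5: U <- L -> B <- R -> S -> Q
  P6: U <- L -> B <- D -> Q
The empty set is not sufficient: P2 (U <- L -> R -> S -> Q) has no collider blocking it and no conditioned non-collider, so it is open.
Try {L}:
  P1: blocked at fork node L ∈ conditioning set.
  P2: blocked at fork node L ∈ conditioning set.
  P3: blocked at fork node L ∈ conditioning set.
  P4: blocked at fork node L ∈ conditioning set.
  P5: blocked at fork node L ∈ conditioning set.
  P6: blocked at fork node L ∈ conditioning set.
{L} contains no descendant of U and blocks every backdoor path.
No other singleton works — e.g. {R} leaves P4 open — so {L} is the unique smallest valid adjustment set.

{L}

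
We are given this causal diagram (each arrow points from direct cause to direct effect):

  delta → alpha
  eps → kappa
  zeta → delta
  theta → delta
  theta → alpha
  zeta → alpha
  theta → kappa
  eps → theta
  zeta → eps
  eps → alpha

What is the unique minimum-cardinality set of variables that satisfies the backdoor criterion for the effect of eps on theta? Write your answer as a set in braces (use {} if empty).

{}

Variables eligible for adjustment (non-descendants of eps, excluding eps and theta): {zeta}.
Backdoor paths from eps to theta:
  P1: eps <- zeta -> delta <- theta
  P2: eps <- zeta -> delta -> alpha <- theta
  P3: eps <- zeta -> alpha <- theta
  P4: eps <- zeta -> alpha <- delta <- theta
Each backdoor path contains an unconditioned collider, so every path is already blocked with the empty conditioning set:
  P1: blocked at collider delta (neither it nor any descendant is in the conditioning set).
  P2: blocked at collider alpha (neither it nor any descendant is in the conditioning set).
  P3: blocked at collider alpha (neither it nor any descendant is in the conditioning set).
  P4: blocked at collider alpha (neither it nor any descendant is in the conditioning set).
The empty set is therefore the unique smallest valid set.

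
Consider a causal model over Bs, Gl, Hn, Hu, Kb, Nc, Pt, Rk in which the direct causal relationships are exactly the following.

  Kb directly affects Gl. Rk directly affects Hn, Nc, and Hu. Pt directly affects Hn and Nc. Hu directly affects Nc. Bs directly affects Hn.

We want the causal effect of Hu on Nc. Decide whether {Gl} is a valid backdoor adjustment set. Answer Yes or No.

No

Backdoor paths from Hu to Nc (paths whose first edge points into Hu):
  P1: Hu <- Rk -> Nc
  P2: Hu <- Rk -> Hn <- Pt -> Nc
Condition 1 (no descendant of Hu in the set): holds — descendants of Hu are {Nc}; none are in {Gl}.
Condition 2 (every backdoor path blocked by {Gl}):
  P1: open — no interior node is in the conditioning set.
  P2: blocked at collider Hn (neither it nor any descendant is in the conditioning set).
{Gl} does not satisfy the backdoor criterion.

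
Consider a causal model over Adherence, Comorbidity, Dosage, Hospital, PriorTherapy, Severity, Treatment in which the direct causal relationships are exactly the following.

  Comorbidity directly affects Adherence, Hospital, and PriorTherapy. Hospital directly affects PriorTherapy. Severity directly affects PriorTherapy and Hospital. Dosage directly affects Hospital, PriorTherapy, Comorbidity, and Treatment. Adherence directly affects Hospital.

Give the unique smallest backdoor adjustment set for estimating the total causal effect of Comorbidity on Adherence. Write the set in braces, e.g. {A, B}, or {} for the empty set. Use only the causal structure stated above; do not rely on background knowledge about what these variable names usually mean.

Variables eligible for adjustment (non-descendants of Comorbidity, excluding Comorbidity and Adherence): {Dosage, Severity, Treatment}.
Backdoor paths from Comorbidity to Adherence:
  P1: Comorbidity <- Dosage -> Hospital <- Adherence
  P2: Comorbidity <- Dosage -> PriorTherapy <- Severity -> Hospital <- Adherence
  P3: Comorbidity <- Dosage -> PriorTherapy <- Hospital <- Adherence
Each backdoor path contains an unconditioned collider, so every path is already blocked with the empty conditioning set:
  P1: blocked at collider Hospital (neither it nor any descendant is in the conditioning set).
  P2: blocked at collider PriorTherapy (neither it nor any descendant is in the conditioning set).
  P3: blocked at collider PriorTherapy (neither it nor any descendant is in the conditioning set).
The empty set is therefore the unique smallest valid set.

{}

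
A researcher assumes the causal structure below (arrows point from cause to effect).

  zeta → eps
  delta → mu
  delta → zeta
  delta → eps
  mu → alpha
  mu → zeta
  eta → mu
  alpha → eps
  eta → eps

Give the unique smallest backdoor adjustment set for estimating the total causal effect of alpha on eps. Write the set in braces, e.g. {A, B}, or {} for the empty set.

Variables eligible for adjustment (non-descendants of alpha, excluding alpha and eps): {delta, eta, mu, zeta}.
Backdoor paths from alpha to eps:
  P1: alpha <- mu <- delta -> zeta -> eps
  P2: alpha <- mu <- delta -> eps
  P3: alpha <- mu <- eta -> eps
  P4: alpha <- mu -> zeta <- delta -> eps
  P5: alpha <- mu -> zeta -> eps
The empty set is not sufficient: P1 (alpha <- mu <- delta -> zeta -> eps) has no collider blocking it and no conditioned non-collider, so it is open.
Try {mu}:
  P1: blocked at chain node mu ∈ conditioning set.
  P2: blocked at chain node mu ∈ conditioning set.
  P3: blocked at chain node mu ∈ conditioning set.
  P4: blocked at fork node mu ∈ conditioning set.
  P5: blocked at fork node mu ∈ conditioning set.
{mu} contains no descendant of alpha and blocks every backdoor path.
No other singleton works — e.g. {delta} leaves P3 open — so {mu} is the unique smallest valid adjustment set.

{mu}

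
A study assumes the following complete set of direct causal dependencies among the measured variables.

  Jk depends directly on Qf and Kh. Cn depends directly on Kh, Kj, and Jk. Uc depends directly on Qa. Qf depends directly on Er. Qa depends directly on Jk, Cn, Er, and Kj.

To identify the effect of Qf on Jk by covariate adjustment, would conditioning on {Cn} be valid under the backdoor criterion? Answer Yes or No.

Backdoor paths from Qf to Jk (paths whose first edge points into Qf):
  P1: Qf <- Er -> Qa <- Kj -> Cn <- Kh -> Jk
  P2: Qf <- Er -> Qa <- Kj -> Cn <- Jk
  P3: Qf <- Er -> Qa <- Jk
  P4: Qf <- Er -> Qa <- Cn <- Kh -> Jk
  P5: Qf <- Er -> Qa <- Cn <- Jk
Condition 1 (no descendant of Qf in the set): FAILS — Cn is a descendant of Qf.
Condition 2 (every backdoor path blocked by {Cn}):
  P1: blocked at collider Qa (neither it nor any descendant is in the conditioning set).
  P2: blocked at collider Qa (neither it nor any descendant is in the conditioning set).
  P3: blocked at collider Qa (neither it nor any descendant is in the conditioning set).
  P4: blocked at collider Qa (neither it nor any descendant is in the conditioning set).
  P5: blocked at collider Qa (neither it nor any descendant is in the conditioning set).
{Cn} does not satisfy the backdoor criterion.

No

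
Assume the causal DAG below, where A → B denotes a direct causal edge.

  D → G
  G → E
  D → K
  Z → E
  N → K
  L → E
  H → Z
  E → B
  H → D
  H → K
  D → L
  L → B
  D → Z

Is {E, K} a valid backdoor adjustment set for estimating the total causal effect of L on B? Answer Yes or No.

Backdoor paths from L to B (paths whose first edge points into L):
  P1: L <- D <- H -> Z -> E -> B
  P2: L <- D -> G -> E -> B
  P3: L <- D -> Z -> E -> B
  P4: L <- D -> K <- H -> Z -> E -> B
Condition 1 (no descendant of L in the set): FAILS — E is a descendant of L.
Condition 2 (every backdoor path blocked by {E, K}):
  P1: blocked at chain node E ∈ conditioning set.
  P2: blocked at chain node E ∈ conditioning set.
  P3: blocked at chain node E ∈ conditioning set.
  P4: blocked at chain node E ∈ conditioning set.
{E, K} does not satisfy the backdoor criterion.

No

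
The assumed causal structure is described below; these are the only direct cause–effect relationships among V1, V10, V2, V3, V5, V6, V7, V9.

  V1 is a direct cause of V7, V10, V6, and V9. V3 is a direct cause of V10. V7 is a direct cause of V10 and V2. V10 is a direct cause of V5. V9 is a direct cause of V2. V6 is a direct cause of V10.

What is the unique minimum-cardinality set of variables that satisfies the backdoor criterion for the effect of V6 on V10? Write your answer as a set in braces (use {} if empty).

{V1}

Variables eligible for adjustment (non-descendants of V6, excluding V6 and V10): {V1, V2, V3, V7, V9}.
Backdoor paths from V6 to V10:
  P1: V6 <- V1 -> V9 -> V2 <- V7 -> V10
  P2: V6 <- V1 -> V7 -> V10
  P3: V6 <- V1 -> V10
The empty set is not sufficient: P2 (V6 <- V1 -> V7 -> V10) has no collider blocking it and no conditioned non-collider, so it is open.
Try {V1}:
  P1: blocked at fork node V1 ∈ conditioning set.
  P2: blocked at fork node V1 ∈ conditioning set.
  P3: blocked at fork node V1 ∈ conditioning set.
{V1} contains no descendant of V6 and blocks every backdoor path.
No other singleton works — e.g. {V9} leaves P2 open — so {V1} is the unique smallest valid adjustment set.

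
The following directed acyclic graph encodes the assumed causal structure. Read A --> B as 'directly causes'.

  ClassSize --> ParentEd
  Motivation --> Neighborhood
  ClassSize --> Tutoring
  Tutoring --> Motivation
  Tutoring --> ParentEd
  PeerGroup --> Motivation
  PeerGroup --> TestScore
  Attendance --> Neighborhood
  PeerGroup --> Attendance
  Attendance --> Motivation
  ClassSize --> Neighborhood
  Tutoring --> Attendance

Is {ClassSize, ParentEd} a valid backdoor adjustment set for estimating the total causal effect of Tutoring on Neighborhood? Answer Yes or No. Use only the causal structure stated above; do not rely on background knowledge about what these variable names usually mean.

Backdoor paths from Tutoring to Neighborhood (paths whose first edge points into Tutoring):
  P1: Tutoring <- ClassSize -> Neighborhood
Condition 1 (no descendant of Tutoring in the set): FAILS — ParentEd is a descendant of Tutoring.
Condition 2 (every backdoor path blocked by {ClassSize, ParentEd}):
  P1: blocked at fork node ClassSize ∈ conditioning set.
{ClassSize, ParentEd} does not satisfy the backdoor criterion.

No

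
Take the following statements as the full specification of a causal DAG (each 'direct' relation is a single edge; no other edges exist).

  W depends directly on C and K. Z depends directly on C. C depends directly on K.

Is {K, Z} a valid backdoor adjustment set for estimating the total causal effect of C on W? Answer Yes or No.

No

Backdoor paths from C to W (paths whose first edge points into C):
  P1: C <- K -> W
Condition 1 (no descendant of C in the set): FAILS — Z is a descendant of C.
Condition 2 (every backdoor path blocked by {K, Z}):
  P1: blocked at fork node K ∈ conditioning set.
{K, Z} does not satisfy the backdoor criterion.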